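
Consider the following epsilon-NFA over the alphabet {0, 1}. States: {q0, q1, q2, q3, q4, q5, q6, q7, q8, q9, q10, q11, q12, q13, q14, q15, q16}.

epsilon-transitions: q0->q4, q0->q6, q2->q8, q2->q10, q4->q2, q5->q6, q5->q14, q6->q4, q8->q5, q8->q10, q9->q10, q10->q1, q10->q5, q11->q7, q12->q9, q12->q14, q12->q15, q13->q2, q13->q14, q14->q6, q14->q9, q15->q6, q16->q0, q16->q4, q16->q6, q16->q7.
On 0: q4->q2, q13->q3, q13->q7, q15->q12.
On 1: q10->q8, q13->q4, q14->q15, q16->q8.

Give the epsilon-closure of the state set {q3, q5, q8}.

{q1, q2, q3, q4, q5, q6, q8, q9, q10, q14}

Start with {q3, q5, q8}.
From q5 via epsilon: add q6, q14.
From q8 via epsilon: add q10.
From q6 via epsilon: add q4.
From q10 via epsilon: add q1.
From q14 via epsilon: add q9.
From q4 via epsilon: add q2.
No new states can be added; the closed set is {q1, q2, q3, q4, q5, q6, q8, q9, q10, q14}.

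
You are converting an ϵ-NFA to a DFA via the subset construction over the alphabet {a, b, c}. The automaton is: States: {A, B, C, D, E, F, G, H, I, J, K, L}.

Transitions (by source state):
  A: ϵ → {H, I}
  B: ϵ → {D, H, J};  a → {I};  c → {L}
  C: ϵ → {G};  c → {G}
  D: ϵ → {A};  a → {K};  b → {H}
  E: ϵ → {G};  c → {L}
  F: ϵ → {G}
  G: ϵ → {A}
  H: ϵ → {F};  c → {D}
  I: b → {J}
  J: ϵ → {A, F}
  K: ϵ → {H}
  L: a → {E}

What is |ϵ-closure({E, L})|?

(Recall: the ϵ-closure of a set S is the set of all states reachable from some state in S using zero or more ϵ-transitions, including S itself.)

Start with {E, L}.
From E via ϵ: add G.
From G via ϵ: add A.
From A via ϵ: add H, I.
From H via ϵ: add F.
ϵ-closure = {A, E, F, G, H, I, L}, which has 7 states.

7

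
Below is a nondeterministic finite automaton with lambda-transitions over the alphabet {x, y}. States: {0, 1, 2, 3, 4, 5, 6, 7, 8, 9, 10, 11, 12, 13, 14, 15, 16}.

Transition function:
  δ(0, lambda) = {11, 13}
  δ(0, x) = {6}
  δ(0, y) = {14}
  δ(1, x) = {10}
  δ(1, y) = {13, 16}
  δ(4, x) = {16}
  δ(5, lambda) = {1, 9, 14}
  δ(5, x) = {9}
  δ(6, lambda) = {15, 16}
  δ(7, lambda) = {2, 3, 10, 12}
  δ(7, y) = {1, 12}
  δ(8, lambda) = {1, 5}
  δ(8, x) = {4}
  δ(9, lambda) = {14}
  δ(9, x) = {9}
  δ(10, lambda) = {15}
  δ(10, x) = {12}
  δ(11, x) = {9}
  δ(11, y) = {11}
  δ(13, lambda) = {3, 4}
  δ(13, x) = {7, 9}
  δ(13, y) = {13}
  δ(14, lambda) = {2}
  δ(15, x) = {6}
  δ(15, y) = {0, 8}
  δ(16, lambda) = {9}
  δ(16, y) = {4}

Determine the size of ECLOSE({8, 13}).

Start with {8, 13}.
From 8 via lambda: add 1, 5.
From 13 via lambda: add 3, 4.
From 5 via lambda: add 9, 14.
From 14 via lambda: add 2.
lambda-closure = {1, 2, 3, 4, 5, 8, 9, 13, 14}, which has 9 states.

9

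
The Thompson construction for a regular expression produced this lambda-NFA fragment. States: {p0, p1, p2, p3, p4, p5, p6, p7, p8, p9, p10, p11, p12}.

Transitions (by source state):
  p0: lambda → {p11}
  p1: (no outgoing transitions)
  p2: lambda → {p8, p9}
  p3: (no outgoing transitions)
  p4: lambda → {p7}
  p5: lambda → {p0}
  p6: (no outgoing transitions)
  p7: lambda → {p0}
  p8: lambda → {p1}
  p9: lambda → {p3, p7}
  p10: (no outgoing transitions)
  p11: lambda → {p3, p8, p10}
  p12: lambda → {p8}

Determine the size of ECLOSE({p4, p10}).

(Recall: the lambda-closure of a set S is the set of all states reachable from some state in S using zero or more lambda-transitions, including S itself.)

8

Start with {p4, p10}.
From p4 via lambda: add p7.
From p7 via lambda: add p0.
From p0 via lambda: add p11.
From p11 via lambda: add p3, p8.
From p8 via lambda: add p1.
lambda-closure = {p0, p1, p3, p4, p7, p8, p10, p11}, which has 8 states.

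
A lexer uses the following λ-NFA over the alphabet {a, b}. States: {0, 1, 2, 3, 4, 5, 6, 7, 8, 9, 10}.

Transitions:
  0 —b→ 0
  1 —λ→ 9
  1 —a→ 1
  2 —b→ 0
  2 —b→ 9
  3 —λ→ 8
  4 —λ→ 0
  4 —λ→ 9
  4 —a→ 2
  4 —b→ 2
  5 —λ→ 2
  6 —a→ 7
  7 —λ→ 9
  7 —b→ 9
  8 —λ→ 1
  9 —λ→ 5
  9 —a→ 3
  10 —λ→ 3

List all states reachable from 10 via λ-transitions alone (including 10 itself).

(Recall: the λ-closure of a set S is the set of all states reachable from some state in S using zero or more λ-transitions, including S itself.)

Start with {10}.
From 10 via λ: add 3.
From 3 via λ: add 8.
From 8 via λ: add 1.
From 1 via λ: add 9.
From 9 via λ: add 5.
From 5 via λ: add 2.
No new states can be added; the closed set is {1, 2, 3, 5, 8, 9, 10}.

{1, 2, 3, 5, 8, 9, 10}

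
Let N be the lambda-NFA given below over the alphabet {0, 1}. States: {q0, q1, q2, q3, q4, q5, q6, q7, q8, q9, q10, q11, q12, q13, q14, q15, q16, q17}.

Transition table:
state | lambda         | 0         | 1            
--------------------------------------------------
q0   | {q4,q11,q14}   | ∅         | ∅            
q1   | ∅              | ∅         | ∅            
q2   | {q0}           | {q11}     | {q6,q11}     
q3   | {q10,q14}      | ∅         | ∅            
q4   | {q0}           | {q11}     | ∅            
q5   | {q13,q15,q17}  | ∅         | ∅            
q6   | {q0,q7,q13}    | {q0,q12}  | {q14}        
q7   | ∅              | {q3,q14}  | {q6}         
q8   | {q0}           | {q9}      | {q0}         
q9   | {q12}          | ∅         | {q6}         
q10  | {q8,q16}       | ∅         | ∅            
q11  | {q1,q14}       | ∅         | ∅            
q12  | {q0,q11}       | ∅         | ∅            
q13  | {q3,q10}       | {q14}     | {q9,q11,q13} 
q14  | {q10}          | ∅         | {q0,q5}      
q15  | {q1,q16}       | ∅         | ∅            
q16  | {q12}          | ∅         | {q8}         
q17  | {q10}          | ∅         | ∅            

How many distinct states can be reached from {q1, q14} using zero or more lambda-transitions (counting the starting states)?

Start with {q1, q14}.
From q14 via lambda: add q10.
From q10 via lambda: add q8, q16.
From q8 via lambda: add q0.
From q16 via lambda: add q12.
From q0 via lambda: add q4, q11.
lambda-closure = {q0, q1, q4, q8, q10, q11, q12, q14, q16}, which has 9 states.

9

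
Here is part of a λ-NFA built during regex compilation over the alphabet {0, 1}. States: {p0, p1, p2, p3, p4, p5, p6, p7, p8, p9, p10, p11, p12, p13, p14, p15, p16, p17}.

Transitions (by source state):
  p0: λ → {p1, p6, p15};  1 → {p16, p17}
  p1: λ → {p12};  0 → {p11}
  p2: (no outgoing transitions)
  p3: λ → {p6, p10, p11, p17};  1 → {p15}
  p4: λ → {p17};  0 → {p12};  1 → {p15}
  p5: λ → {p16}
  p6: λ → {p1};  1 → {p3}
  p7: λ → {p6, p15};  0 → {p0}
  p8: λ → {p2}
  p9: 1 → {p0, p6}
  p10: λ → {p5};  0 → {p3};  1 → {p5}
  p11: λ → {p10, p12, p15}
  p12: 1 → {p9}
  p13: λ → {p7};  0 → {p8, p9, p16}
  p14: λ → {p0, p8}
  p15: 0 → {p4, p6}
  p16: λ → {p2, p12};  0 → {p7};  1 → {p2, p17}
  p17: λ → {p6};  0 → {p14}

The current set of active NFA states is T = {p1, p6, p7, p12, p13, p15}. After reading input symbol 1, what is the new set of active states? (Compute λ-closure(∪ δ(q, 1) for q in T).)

p6 on 1 → {p3}.
p12 on 1 → {p9}.
No 1-transition from p1, p7, p13, p15.
Union after reading 1: {p3, p9}.
Now take the λ-closure:
From p3 via λ: add p6, p10, p11, p17.
From p6 via λ: add p1.
From p10 via λ: add p5.
From p11 via λ: add p12, p15.
From p5 via λ: add p16.
From p16 via λ: add p2.
No new states can be added; the closed set is {p1, p2, p3, p5, p6, p9, p10, p11, p12, p15, p16, p17}.

{p1, p2, p3, p5, p6, p9, p10, p11, p12, p15, p16, p17}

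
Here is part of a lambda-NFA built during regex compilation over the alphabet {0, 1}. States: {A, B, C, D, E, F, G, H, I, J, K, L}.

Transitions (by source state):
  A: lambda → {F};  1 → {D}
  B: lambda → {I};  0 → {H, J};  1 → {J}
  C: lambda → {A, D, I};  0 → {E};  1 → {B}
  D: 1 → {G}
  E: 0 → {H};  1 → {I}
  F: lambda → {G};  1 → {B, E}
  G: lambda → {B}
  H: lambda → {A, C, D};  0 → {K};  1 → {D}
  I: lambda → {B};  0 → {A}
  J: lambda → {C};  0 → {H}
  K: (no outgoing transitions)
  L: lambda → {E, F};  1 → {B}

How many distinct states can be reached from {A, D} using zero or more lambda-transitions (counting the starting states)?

6

Start with {A, D}.
From A via lambda: add F.
From F via lambda: add G.
From G via lambda: add B.
From B via lambda: add I.
lambda-closure = {A, B, D, F, G, I}, which has 6 states.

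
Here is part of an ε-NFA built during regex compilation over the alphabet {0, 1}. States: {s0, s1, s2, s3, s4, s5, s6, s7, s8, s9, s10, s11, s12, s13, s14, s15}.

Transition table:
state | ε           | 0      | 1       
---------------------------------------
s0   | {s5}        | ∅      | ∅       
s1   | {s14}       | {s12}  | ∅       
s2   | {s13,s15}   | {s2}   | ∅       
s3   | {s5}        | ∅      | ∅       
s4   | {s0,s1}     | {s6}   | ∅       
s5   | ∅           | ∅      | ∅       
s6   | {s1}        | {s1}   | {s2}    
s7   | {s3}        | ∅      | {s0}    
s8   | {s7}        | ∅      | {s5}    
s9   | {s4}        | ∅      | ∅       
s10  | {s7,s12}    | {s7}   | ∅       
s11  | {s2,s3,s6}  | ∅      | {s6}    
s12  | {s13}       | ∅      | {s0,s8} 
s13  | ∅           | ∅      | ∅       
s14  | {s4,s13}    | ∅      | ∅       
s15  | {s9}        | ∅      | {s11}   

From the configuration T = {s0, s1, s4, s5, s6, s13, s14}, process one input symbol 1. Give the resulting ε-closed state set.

{s0, s1, s2, s4, s5, s9, s13, s14, s15}

s6 on 1 → {s2}.
No 1-transition from s0, s1, s4, s5, s13, s14.
Union after reading 1: {s2}.
Now take the ε-closure:
From s2 via ε: add s13, s15.
From s15 via ε: add s9.
From s9 via ε: add s4.
From s4 via ε: add s0, s1.
From s0 via ε: add s5.
From s1 via ε: add s14.
No new states can be added; the closed set is {s0, s1, s2, s4, s5, s9, s13, s14, s15}.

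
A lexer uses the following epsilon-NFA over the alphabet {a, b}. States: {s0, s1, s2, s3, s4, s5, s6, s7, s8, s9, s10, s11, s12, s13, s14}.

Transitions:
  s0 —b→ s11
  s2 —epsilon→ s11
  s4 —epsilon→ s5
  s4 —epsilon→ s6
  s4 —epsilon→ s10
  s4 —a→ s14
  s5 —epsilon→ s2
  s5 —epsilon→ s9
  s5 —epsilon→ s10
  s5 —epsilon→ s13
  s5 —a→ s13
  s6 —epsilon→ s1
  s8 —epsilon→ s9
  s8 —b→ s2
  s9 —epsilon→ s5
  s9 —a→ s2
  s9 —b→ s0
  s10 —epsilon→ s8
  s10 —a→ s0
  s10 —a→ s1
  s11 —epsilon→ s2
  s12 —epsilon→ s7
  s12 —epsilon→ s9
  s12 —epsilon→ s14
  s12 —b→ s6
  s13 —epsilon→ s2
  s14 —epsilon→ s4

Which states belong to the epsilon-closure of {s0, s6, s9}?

Start with {s0, s6, s9}.
From s6 via epsilon: add s1.
From s9 via epsilon: add s5.
From s5 via epsilon: add s2, s10, s13.
From s2 via epsilon: add s11.
From s10 via epsilon: add s8.
No new states can be added; the closed set is {s0, s1, s2, s5, s6, s8, s9, s10, s11, s13}.

{s0, s1, s2, s5, s6, s8, s9, s10, s11, s13}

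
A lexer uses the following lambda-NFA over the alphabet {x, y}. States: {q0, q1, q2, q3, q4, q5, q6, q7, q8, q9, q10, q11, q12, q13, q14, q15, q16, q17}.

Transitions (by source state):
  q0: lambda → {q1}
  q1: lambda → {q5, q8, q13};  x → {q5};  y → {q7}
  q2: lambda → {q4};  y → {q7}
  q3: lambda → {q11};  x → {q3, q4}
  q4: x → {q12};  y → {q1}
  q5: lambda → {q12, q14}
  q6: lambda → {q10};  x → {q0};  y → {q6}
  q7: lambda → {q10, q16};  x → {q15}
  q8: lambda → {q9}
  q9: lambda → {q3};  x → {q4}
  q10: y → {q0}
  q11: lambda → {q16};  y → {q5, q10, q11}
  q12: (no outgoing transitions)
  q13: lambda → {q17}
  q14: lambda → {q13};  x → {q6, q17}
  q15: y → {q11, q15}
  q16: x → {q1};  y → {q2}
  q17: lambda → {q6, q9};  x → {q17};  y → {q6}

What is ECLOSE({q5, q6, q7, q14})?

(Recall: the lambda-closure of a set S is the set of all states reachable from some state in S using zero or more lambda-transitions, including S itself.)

{q3, q5, q6, q7, q9, q10, q11, q12, q13, q14, q16, q17}

Start with {q5, q6, q7, q14}.
From q5 via lambda: add q12.
From q6 via lambda: add q10.
From q7 via lambda: add q16.
From q14 via lambda: add q13.
From q13 via lambda: add q17.
From q17 via lambda: add q9.
From q9 via lambda: add q3.
From q3 via lambda: add q11.
No new states can be added; the closed set is {q3, q5, q6, q7, q9, q10, q11, q12, q13, q14, q16, q17}.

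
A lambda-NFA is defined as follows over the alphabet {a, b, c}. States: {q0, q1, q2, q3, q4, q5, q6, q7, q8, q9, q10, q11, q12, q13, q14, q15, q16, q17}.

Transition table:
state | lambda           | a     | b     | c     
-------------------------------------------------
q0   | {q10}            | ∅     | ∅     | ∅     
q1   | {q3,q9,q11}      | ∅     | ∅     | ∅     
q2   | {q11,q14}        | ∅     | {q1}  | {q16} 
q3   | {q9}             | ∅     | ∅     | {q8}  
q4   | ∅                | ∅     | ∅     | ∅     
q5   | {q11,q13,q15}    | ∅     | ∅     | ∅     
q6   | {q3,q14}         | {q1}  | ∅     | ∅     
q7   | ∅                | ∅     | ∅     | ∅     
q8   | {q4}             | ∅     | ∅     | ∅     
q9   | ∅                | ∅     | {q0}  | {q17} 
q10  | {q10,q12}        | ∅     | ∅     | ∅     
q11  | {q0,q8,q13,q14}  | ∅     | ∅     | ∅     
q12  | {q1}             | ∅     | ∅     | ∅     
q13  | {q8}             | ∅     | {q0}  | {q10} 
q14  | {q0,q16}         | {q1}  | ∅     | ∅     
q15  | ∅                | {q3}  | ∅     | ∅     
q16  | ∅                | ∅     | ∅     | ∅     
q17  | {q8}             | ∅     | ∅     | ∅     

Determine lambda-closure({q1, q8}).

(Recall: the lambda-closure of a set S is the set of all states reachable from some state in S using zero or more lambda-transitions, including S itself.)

Start with {q1, q8}.
From q1 via lambda: add q3, q9, q11.
From q8 via lambda: add q4.
From q11 via lambda: add q0, q13, q14.
From q0 via lambda: add q10.
From q14 via lambda: add q16.
From q10 via lambda: add q12.
No new states can be added; the closed set is {q0, q1, q3, q4, q8, q9, q10, q11, q12, q13, q14, q16}.

{q0, q1, q3, q4, q8, q9, q10, q11, q12, q13, q14, q16}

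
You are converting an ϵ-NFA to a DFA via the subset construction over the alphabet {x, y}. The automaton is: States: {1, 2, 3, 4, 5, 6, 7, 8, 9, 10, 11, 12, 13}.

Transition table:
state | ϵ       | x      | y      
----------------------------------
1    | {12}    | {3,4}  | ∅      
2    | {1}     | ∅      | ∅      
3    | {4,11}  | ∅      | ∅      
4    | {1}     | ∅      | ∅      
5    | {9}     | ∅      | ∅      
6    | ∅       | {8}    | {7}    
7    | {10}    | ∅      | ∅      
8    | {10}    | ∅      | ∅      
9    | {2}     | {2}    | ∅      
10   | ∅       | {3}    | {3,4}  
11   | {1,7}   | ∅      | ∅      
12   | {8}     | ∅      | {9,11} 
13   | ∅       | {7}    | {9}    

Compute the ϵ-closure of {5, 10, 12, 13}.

Start with {5, 10, 12, 13}.
From 5 via ϵ: add 9.
From 12 via ϵ: add 8.
From 9 via ϵ: add 2.
From 2 via ϵ: add 1.
No new states can be added; the closed set is {1, 2, 5, 8, 9, 10, 12, 13}.

{1, 2, 5, 8, 9, 10, 12, 13}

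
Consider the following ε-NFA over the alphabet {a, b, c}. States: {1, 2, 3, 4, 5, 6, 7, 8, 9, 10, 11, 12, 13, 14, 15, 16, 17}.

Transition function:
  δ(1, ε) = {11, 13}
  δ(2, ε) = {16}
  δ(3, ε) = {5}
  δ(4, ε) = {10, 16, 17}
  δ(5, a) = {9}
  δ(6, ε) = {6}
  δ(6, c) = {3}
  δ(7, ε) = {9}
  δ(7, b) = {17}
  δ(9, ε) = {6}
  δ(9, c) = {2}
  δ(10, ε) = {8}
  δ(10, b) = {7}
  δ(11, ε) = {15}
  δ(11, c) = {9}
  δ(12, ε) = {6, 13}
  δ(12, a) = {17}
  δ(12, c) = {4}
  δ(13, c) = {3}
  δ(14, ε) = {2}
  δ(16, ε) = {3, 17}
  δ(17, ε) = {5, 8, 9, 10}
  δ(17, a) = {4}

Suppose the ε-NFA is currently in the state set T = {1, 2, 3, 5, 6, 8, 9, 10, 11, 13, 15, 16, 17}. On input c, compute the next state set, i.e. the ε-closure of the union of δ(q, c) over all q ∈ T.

6 on c → {3}.
9 on c → {2}.
11 on c → {9}.
13 on c → {3}.
No c-transition from 1, 2, 3, 5, 8, 10, 15, 16, 17.
Union after reading c: {2, 3, 9}.
Now take the ε-closure:
From 2 via ε: add 16.
From 3 via ε: add 5.
From 9 via ε: add 6.
From 16 via ε: add 17.
From 17 via ε: add 8, 10.
No new states can be added; the closed set is {2, 3, 5, 6, 8, 9, 10, 16, 17}.

{2, 3, 5, 6, 8, 9, 10, 16, 17}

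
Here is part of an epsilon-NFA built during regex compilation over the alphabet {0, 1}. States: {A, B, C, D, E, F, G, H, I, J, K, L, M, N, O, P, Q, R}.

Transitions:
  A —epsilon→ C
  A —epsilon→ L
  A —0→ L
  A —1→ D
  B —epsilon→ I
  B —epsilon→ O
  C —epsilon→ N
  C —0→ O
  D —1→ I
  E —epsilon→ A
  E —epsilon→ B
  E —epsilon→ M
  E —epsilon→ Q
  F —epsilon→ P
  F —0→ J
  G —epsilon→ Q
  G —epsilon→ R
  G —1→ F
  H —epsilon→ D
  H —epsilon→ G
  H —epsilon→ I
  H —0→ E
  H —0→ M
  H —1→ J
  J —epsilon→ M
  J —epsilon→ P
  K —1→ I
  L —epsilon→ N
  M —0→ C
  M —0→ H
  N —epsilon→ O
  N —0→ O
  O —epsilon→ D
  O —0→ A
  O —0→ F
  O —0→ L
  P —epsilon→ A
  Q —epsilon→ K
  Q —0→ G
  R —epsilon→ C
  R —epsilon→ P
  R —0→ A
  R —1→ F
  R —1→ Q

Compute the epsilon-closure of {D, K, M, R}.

{A, C, D, K, L, M, N, O, P, R}

Start with {D, K, M, R}.
From R via epsilon: add C, P.
From C via epsilon: add N.
From P via epsilon: add A.
From A via epsilon: add L.
From N via epsilon: add O.
No new states can be added; the closed set is {A, C, D, K, L, M, N, O, P, R}.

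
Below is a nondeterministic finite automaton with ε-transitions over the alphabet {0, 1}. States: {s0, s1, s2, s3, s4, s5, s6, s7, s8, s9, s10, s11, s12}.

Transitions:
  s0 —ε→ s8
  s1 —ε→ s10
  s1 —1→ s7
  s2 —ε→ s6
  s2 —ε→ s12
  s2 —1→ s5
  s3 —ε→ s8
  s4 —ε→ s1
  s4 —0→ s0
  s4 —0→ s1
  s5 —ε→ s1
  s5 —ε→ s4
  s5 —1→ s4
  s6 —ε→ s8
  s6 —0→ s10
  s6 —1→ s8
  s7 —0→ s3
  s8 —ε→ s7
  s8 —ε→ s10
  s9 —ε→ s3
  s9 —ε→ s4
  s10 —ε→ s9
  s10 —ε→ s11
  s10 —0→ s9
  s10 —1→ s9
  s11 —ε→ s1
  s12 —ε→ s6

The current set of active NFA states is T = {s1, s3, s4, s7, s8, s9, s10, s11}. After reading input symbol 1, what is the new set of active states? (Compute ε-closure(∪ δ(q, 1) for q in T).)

s1 on 1 → {s7}.
s10 on 1 → {s9}.
No 1-transition from s3, s4, s7, s8, s9, s11.
Union after reading 1: {s7, s9}.
Now take the ε-closure:
From s9 via ε: add s3, s4.
From s3 via ε: add s8.
From s4 via ε: add s1.
From s1 via ε: add s10.
From s10 via ε: add s11.
No new states can be added; the closed set is {s1, s3, s4, s7, s8, s9, s10, s11}.

{s1, s3, s4, s7, s8, s9, s10, s11}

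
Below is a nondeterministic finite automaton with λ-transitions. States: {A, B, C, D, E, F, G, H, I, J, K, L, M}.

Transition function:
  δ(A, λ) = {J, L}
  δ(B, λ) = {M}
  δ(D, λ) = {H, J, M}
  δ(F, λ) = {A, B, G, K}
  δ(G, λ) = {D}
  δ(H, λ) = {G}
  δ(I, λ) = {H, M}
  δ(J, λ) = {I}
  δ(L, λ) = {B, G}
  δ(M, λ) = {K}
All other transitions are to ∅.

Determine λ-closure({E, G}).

Start with {E, G}.
From G via λ: add D.
From D via λ: add H, J, M.
From J via λ: add I.
From M via λ: add K.
No new states can be added; the closed set is {D, E, G, H, I, J, K, M}.

{D, E, G, H, I, J, K, M}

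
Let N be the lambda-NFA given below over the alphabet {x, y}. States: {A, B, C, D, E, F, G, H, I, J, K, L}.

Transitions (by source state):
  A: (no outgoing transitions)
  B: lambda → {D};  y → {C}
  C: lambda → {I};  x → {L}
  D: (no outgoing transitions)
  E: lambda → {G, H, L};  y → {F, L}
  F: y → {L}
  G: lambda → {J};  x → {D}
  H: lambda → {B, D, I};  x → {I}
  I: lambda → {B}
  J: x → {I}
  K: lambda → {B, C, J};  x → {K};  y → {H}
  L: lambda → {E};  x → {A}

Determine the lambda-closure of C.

Start with {C}.
From C via lambda: add I.
From I via lambda: add B.
From B via lambda: add D.
No new states can be added; the closed set is {B, C, D, I}.

{B, C, D, I}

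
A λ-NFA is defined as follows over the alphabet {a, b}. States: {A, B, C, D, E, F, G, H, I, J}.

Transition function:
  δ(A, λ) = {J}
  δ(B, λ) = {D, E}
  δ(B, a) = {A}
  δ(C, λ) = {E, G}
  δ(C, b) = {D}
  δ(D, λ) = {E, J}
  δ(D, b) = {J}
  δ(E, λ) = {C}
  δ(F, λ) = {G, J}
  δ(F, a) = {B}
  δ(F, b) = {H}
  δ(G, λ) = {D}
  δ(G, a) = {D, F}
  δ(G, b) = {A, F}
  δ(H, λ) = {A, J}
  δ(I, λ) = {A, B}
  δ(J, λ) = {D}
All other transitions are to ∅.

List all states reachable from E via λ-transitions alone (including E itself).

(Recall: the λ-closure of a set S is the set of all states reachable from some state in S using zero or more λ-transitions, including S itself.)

Start with {E}.
From E via λ: add C.
From C via λ: add G.
From G via λ: add D.
From D via λ: add J.
No new states can be added; the closed set is {C, D, E, G, J}.

{C, D, E, G, J}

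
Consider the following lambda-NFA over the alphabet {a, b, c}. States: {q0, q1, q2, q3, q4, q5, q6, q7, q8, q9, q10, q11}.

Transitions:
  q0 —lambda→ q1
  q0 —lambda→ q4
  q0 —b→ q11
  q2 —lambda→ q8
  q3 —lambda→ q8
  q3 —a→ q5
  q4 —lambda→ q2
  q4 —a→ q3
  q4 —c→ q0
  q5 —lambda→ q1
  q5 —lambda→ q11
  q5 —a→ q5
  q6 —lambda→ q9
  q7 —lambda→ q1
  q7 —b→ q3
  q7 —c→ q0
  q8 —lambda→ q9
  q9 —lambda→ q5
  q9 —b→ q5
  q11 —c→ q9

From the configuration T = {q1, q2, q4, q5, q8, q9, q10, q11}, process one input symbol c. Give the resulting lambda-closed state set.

q4 on c → {q0}.
q11 on c → {q9}.
No c-transition from q1, q2, q5, q8, q9, q10.
Union after reading c: {q0, q9}.
Now take the lambda-closure:
From q0 via lambda: add q1, q4.
From q9 via lambda: add q5.
From q4 via lambda: add q2.
From q5 via lambda: add q11.
From q2 via lambda: add q8.
No new states can be added; the closed set is {q0, q1, q2, q4, q5, q8, q9, q11}.

{q0, q1, q2, q4, q5, q8, q9, q11}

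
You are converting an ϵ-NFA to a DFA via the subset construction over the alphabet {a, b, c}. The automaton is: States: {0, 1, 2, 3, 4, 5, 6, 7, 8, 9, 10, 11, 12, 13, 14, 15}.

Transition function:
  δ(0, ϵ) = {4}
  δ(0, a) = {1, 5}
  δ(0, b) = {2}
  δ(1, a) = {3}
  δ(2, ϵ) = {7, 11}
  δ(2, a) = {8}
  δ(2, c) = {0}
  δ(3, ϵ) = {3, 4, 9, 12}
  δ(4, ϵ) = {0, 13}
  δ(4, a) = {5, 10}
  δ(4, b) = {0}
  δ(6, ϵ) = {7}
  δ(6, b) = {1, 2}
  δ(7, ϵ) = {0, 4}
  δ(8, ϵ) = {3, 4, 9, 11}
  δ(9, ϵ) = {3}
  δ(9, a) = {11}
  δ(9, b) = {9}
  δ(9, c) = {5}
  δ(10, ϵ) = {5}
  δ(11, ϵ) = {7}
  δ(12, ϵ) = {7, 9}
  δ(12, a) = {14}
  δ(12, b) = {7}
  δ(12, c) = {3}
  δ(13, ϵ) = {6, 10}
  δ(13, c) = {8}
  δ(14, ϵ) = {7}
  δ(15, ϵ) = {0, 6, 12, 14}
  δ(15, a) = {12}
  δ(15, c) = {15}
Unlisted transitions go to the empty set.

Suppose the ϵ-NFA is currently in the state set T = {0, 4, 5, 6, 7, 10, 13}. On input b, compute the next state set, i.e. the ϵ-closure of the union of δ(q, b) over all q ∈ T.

0 on b → {2}.
4 on b → {0}.
6 on b → {1, 2}.
No b-transition from 5, 7, 10, 13.
Union after reading b: {0, 1, 2}.
Now take the ϵ-closure:
From 0 via ϵ: add 4.
From 2 via ϵ: add 7, 11.
From 4 via ϵ: add 13.
From 13 via ϵ: add 6, 10.
From 10 via ϵ: add 5.
No new states can be added; the closed set is {0, 1, 2, 4, 5, 6, 7, 10, 11, 13}.

{0, 1, 2, 4, 5, 6, 7, 10, 11, 13}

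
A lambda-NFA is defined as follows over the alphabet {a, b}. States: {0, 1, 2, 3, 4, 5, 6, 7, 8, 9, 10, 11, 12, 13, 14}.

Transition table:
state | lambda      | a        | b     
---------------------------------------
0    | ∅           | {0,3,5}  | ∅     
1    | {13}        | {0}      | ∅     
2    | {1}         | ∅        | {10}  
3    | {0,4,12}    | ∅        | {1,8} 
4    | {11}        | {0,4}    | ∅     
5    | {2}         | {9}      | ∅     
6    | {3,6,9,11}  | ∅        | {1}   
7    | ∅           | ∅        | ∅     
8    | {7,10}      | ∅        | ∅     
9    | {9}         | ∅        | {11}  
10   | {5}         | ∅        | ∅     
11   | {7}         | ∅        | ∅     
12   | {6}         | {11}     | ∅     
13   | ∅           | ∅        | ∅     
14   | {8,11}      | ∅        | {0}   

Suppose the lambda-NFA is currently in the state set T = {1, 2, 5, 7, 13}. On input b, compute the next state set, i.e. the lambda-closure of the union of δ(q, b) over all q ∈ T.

2 on b → {10}.
No b-transition from 1, 5, 7, 13.
Union after reading b: {10}.
Now take the lambda-closure:
From 10 via lambda: add 5.
From 5 via lambda: add 2.
From 2 via lambda: add 1.
From 1 via lambda: add 13.
No new states can be added; the closed set is {1, 2, 5, 10, 13}.

{1, 2, 5, 10, 13}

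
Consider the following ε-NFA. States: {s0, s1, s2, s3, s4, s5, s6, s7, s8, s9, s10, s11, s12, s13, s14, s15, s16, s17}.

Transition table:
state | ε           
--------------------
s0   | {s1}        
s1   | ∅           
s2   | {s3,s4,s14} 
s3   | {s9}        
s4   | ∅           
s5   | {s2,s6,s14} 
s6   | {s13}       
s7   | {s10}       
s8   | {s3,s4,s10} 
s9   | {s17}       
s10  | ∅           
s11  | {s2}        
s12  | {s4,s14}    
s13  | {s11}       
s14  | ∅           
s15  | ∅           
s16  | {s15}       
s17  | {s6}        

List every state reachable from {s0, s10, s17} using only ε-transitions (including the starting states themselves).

{s0, s1, s2, s3, s4, s6, s9, s10, s11, s13, s14, s17}

Start with {s0, s10, s17}.
From s0 via ε: add s1.
From s17 via ε: add s6.
From s6 via ε: add s13.
From s13 via ε: add s11.
From s11 via ε: add s2.
From s2 via ε: add s3, s4, s14.
From s3 via ε: add s9.
No new states can be added; the closed set is {s0, s1, s2, s3, s4, s6, s9, s10, s11, s13, s14, s17}.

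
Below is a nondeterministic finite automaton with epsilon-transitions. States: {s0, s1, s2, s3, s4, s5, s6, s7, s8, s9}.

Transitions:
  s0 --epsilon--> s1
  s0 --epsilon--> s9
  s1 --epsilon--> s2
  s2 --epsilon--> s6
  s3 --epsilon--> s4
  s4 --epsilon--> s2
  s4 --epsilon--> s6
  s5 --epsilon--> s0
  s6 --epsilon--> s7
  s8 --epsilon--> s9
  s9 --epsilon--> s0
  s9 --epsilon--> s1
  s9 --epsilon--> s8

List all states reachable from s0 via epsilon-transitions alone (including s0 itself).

Start with {s0}.
From s0 via epsilon: add s1, s9.
From s1 via epsilon: add s2.
From s9 via epsilon: add s8.
From s2 via epsilon: add s6.
From s6 via epsilon: add s7.
No new states can be added; the closed set is {s0, s1, s2, s6, s7, s8, s9}.

{s0, s1, s2, s6, s7, s8, s9}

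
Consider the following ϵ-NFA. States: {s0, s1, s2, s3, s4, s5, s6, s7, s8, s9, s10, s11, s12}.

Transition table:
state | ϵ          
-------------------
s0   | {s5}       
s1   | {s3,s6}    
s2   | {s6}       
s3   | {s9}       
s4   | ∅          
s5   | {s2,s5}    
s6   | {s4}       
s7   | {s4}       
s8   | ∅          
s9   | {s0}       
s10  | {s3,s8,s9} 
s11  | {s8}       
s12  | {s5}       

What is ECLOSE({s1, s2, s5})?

Start with {s1, s2, s5}.
From s1 via ϵ: add s3, s6.
From s3 via ϵ: add s9.
From s6 via ϵ: add s4.
From s9 via ϵ: add s0.
No new states can be added; the closed set is {s0, s1, s2, s3, s4, s5, s6, s9}.

{s0, s1, s2, s3, s4, s5, s6, s9}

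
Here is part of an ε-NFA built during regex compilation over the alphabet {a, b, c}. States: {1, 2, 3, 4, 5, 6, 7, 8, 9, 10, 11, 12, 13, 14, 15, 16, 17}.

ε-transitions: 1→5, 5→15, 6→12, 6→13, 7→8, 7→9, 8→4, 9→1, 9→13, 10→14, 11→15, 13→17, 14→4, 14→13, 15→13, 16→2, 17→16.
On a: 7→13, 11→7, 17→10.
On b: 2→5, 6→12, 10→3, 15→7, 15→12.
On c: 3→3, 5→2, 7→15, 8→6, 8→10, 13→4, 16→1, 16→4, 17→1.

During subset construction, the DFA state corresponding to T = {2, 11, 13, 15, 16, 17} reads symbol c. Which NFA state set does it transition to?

{1, 2, 4, 5, 13, 15, 16, 17}

13 on c → {4}.
16 on c → {1, 4}.
17 on c → {1}.
No c-transition from 2, 11, 15.
Union after reading c: {1, 4}.
Now take the ε-closure:
From 1 via ε: add 5.
From 5 via ε: add 15.
From 15 via ε: add 13.
From 13 via ε: add 17.
From 17 via ε: add 16.
From 16 via ε: add 2.
No new states can be added; the closed set is {1, 2, 4, 5, 13, 15, 16, 17}.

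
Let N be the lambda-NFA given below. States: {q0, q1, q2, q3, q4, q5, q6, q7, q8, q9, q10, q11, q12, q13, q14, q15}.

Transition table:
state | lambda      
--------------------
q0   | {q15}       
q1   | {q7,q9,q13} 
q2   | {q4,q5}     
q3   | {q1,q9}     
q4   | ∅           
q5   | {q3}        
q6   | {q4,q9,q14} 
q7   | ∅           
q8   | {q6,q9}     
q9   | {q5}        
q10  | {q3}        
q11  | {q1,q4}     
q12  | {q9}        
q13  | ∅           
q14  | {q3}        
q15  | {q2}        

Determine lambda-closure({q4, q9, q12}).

{q1, q3, q4, q5, q7, q9, q12, q13}

Start with {q4, q9, q12}.
From q9 via lambda: add q5.
From q5 via lambda: add q3.
From q3 via lambda: add q1.
From q1 via lambda: add q7, q13.
No new states can be added; the closed set is {q1, q3, q4, q5, q7, q9, q12, q13}.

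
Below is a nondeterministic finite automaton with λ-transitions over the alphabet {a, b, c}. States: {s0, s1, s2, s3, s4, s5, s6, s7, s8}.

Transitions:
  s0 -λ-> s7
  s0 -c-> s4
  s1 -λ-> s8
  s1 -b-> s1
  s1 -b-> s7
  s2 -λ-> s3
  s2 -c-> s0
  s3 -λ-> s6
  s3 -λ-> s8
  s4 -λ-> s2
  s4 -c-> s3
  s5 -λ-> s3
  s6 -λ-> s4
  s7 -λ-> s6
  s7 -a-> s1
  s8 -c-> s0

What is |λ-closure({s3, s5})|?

6

Start with {s3, s5}.
From s3 via λ: add s6, s8.
From s6 via λ: add s4.
From s4 via λ: add s2.
λ-closure = {s2, s3, s4, s5, s6, s8}, which has 6 states.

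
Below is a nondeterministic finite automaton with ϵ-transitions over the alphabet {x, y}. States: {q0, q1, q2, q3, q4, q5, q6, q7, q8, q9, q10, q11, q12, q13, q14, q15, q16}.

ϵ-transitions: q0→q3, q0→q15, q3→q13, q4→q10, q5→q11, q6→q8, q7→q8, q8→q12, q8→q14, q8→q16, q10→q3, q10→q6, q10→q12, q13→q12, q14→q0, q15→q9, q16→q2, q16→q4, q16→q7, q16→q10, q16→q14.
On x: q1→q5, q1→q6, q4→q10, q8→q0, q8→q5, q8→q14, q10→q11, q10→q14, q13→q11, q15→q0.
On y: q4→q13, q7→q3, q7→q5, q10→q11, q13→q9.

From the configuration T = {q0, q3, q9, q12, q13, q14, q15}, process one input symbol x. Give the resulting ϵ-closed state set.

q13 on x → {q11}.
q15 on x → {q0}.
No x-transition from q0, q3, q9, q12, q14.
Union after reading x: {q0, q11}.
Now take the ϵ-closure:
From q0 via ϵ: add q3, q15.
From q3 via ϵ: add q13.
From q15 via ϵ: add q9.
From q13 via ϵ: add q12.
No new states can be added; the closed set is {q0, q3, q9, q11, q12, q13, q15}.

{q0, q3, q9, q11, q12, q13, q15}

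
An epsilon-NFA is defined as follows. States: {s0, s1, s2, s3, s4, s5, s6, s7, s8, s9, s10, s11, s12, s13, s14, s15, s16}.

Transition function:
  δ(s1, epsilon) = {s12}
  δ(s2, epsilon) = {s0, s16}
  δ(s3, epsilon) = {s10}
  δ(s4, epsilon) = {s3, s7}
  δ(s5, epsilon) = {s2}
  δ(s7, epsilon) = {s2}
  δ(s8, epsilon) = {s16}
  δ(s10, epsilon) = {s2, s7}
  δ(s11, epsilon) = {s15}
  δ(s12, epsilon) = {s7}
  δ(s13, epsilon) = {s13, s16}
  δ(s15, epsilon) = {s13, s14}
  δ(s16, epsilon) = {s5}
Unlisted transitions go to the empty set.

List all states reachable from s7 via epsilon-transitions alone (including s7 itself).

Start with {s7}.
From s7 via epsilon: add s2.
From s2 via epsilon: add s0, s16.
From s16 via epsilon: add s5.
No new states can be added; the closed set is {s0, s2, s5, s7, s16}.

{s0, s2, s5, s7, s16}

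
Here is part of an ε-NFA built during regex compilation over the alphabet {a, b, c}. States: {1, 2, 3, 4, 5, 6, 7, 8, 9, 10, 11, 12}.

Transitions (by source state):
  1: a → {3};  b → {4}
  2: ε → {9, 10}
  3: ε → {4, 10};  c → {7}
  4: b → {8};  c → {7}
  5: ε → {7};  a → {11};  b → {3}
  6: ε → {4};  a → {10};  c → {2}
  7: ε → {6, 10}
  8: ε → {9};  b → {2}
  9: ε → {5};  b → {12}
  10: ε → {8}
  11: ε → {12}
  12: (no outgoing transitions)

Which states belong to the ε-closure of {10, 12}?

Start with {10, 12}.
From 10 via ε: add 8.
From 8 via ε: add 9.
From 9 via ε: add 5.
From 5 via ε: add 7.
From 7 via ε: add 6.
From 6 via ε: add 4.
No new states can be added; the closed set is {4, 5, 6, 7, 8, 9, 10, 12}.

{4, 5, 6, 7, 8, 9, 10, 12}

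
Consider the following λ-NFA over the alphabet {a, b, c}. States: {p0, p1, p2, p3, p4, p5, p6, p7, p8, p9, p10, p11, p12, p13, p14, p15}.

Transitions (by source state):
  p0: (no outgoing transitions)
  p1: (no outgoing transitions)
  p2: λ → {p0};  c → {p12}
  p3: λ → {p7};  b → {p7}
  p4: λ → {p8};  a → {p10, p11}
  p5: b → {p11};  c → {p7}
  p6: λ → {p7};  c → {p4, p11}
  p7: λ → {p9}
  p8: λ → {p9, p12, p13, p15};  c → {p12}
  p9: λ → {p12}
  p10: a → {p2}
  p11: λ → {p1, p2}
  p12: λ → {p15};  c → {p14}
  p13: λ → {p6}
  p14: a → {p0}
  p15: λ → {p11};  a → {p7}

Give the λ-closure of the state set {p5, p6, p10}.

{p0, p1, p2, p5, p6, p7, p9, p10, p11, p12, p15}

Start with {p5, p6, p10}.
From p6 via λ: add p7.
From p7 via λ: add p9.
From p9 via λ: add p12.
From p12 via λ: add p15.
From p15 via λ: add p11.
From p11 via λ: add p1, p2.
From p2 via λ: add p0.
No new states can be added; the closed set is {p0, p1, p2, p5, p6, p7, p9, p10, p11, p12, p15}.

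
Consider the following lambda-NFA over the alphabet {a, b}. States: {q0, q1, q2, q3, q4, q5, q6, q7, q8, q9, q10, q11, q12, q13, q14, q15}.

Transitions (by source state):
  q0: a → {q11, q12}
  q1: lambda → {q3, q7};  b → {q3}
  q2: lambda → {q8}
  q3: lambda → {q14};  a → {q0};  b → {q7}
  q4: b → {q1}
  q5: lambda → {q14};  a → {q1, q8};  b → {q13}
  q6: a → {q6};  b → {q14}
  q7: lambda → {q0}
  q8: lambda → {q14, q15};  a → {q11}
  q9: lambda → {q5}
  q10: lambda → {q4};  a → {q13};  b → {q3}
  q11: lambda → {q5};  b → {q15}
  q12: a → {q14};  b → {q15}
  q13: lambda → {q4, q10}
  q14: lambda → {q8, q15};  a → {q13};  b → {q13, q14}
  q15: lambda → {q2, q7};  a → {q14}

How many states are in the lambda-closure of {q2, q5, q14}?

Start with {q2, q5, q14}.
From q2 via lambda: add q8.
From q14 via lambda: add q15.
From q15 via lambda: add q7.
From q7 via lambda: add q0.
lambda-closure = {q0, q2, q5, q7, q8, q14, q15}, which has 7 states.

7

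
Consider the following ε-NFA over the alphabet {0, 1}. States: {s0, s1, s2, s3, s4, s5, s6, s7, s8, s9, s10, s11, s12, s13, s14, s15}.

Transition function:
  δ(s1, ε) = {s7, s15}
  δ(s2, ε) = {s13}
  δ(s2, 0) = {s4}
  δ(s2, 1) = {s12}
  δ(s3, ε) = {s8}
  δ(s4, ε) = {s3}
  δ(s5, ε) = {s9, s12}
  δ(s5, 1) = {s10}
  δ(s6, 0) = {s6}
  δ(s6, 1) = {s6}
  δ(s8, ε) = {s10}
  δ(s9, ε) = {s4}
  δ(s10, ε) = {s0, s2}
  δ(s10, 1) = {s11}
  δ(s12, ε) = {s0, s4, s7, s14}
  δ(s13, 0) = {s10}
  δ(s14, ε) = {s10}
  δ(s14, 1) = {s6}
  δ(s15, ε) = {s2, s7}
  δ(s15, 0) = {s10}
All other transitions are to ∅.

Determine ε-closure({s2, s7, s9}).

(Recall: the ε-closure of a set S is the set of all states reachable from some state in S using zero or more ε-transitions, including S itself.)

{s0, s2, s3, s4, s7, s8, s9, s10, s13}

Start with {s2, s7, s9}.
From s2 via ε: add s13.
From s9 via ε: add s4.
From s4 via ε: add s3.
From s3 via ε: add s8.
From s8 via ε: add s10.
From s10 via ε: add s0.
No new states can be added; the closed set is {s0, s2, s3, s4, s7, s8, s9, s10, s13}.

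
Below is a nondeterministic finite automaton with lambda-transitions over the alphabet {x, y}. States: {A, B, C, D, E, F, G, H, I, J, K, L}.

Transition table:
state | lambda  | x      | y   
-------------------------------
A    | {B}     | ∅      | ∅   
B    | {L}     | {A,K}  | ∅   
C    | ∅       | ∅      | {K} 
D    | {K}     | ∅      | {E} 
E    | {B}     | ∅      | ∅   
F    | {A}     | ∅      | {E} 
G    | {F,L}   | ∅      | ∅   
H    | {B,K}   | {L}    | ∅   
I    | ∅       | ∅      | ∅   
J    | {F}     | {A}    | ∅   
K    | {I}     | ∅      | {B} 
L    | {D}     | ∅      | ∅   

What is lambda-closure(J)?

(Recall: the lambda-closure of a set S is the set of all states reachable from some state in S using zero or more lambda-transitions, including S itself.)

{A, B, D, F, I, J, K, L}

Start with {J}.
From J via lambda: add F.
From F via lambda: add A.
From A via lambda: add B.
From B via lambda: add L.
From L via lambda: add D.
From D via lambda: add K.
From K via lambda: add I.
No new states can be added; the closed set is {A, B, D, F, I, J, K, L}.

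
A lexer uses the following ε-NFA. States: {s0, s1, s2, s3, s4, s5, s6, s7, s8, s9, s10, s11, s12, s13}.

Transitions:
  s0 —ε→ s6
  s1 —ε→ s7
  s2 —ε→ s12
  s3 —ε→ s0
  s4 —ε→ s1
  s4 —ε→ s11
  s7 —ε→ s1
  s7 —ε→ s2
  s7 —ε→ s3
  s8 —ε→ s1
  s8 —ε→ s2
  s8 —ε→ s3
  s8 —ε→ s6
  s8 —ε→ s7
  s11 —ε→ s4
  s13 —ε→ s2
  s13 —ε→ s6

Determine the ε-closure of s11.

Start with {s11}.
From s11 via ε: add s4.
From s4 via ε: add s1.
From s1 via ε: add s7.
From s7 via ε: add s2, s3.
From s2 via ε: add s12.
From s3 via ε: add s0.
From s0 via ε: add s6.
No new states can be added; the closed set is {s0, s1, s2, s3, s4, s6, s7, s11, s12}.

{s0, s1, s2, s3, s4, s6, s7, s11, s12}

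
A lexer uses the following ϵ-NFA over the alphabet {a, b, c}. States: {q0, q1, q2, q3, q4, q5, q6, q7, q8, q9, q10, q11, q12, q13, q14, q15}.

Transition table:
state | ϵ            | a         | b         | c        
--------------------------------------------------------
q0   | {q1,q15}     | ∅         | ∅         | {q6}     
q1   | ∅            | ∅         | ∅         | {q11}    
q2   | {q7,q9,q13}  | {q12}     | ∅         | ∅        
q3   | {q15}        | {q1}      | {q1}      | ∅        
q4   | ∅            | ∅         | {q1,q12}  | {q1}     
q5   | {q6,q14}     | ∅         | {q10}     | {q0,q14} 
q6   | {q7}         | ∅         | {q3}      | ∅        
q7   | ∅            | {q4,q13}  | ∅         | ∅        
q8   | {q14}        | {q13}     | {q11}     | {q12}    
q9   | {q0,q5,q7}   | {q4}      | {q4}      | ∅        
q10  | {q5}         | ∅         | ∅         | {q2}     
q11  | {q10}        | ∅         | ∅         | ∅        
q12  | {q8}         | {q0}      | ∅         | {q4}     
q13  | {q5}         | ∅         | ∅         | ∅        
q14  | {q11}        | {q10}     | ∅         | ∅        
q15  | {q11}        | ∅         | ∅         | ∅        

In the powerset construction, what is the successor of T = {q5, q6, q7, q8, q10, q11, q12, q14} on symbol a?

q7 on a → {q4, q13}.
q8 on a → {q13}.
q12 on a → {q0}.
q14 on a → {q10}.
No a-transition from q5, q6, q10, q11.
Union after reading a: {q0, q4, q10, q13}.
Now take the ϵ-closure:
From q0 via ϵ: add q1, q15.
From q10 via ϵ: add q5.
From q5 via ϵ: add q6, q14.
From q15 via ϵ: add q11.
From q6 via ϵ: add q7.
No new states can be added; the closed set is {q0, q1, q4, q5, q6, q7, q10, q11, q13, q14, q15}.

{q0, q1, q4, q5, q6, q7, q10, q11, q13, q14, q15}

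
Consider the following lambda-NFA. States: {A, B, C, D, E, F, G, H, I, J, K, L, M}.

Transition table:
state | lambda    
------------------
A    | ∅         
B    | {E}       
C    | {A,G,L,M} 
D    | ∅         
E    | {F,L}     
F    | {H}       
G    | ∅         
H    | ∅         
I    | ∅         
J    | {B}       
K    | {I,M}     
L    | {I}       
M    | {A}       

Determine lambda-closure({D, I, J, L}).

Start with {D, I, J, L}.
From J via lambda: add B.
From B via lambda: add E.
From E via lambda: add F.
From F via lambda: add H.
No new states can be added; the closed set is {B, D, E, F, H, I, J, L}.

{B, D, E, F, H, I, J, L}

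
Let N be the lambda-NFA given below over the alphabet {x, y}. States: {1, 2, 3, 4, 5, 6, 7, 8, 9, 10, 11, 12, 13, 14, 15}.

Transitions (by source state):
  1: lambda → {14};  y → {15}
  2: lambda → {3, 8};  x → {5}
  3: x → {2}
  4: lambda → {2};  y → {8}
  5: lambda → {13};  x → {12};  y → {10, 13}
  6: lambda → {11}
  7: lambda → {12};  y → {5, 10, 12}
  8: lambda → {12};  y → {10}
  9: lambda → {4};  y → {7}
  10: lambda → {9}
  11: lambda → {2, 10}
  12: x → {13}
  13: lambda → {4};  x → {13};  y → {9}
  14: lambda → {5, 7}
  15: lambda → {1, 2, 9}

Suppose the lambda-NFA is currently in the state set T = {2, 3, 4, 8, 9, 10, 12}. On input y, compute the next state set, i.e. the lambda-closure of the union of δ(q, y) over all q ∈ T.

{2, 3, 4, 7, 8, 9, 10, 12}

4 on y → {8}.
8 on y → {10}.
9 on y → {7}.
No y-transition from 2, 3, 10, 12.
Union after reading y: {7, 8, 10}.
Now take the lambda-closure:
From 7 via lambda: add 12.
From 10 via lambda: add 9.
From 9 via lambda: add 4.
From 4 via lambda: add 2.
From 2 via lambda: add 3.
No new states can be added; the closed set is {2, 3, 4, 7, 8, 9, 10, 12}.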